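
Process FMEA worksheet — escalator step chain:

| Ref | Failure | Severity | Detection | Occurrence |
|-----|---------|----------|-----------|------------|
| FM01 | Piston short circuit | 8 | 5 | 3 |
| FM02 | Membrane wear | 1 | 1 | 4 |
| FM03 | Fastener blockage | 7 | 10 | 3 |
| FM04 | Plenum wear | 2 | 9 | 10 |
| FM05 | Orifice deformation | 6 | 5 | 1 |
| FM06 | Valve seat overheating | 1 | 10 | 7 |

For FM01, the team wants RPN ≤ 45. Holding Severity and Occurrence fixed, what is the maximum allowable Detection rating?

FM01: S=8, O=3, D=5 → current RPN = 120.
Fixed product = 24. Need 24 × D ≤ 45, so D ≤ 45/24 = 1.88.
Maximum integer Detection rating = 1 (gives RPN 24; D=2 would give 48 > 45).

1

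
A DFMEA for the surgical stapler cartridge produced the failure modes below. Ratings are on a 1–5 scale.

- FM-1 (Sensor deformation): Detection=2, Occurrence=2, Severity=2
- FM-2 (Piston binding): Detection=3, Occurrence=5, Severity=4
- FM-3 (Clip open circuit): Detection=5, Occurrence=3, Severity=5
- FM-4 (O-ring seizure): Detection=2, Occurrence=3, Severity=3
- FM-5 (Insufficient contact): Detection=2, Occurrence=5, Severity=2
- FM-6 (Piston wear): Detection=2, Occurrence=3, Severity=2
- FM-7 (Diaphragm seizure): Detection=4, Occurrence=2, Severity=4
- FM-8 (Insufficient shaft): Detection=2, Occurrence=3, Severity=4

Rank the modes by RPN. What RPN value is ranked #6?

18

RPN = Severity × Occurrence × Detection:
  FM-1: 2 × 2 × 2 = 8
  FM-2: 4 × 5 × 3 = 60
  FM-3: 5 × 3 × 5 = 75
  FM-4: 3 × 3 × 2 = 18
  FM-5: 2 × 5 × 2 = 20
  FM-6: 2 × 3 × 2 = 12
  FM-7: 4 × 2 × 4 = 32
  FM-8: 4 × 3 × 2 = 24
Sorted descending: 75, 60, 32, 24, 20, 18, 12, 8.
The sixth-highest RPN is 18 (FM-4).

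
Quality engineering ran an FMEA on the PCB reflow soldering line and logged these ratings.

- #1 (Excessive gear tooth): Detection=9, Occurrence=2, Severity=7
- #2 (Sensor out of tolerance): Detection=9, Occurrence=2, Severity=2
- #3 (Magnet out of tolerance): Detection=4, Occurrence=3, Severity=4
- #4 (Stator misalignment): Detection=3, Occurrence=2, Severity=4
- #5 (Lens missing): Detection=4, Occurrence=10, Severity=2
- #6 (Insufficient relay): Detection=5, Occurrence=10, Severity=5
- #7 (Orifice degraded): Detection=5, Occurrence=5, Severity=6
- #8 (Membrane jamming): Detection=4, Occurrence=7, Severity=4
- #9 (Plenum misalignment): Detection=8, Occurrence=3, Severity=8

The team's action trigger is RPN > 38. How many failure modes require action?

RPN = Severity × Occurrence × Detection:
  #1: 7 × 2 × 9 = 126
  #2: 2 × 2 × 9 = 36
  #3: 4 × 3 × 4 = 48
  #4: 4 × 2 × 3 = 24
  #5: 2 × 10 × 4 = 80
  #6: 5 × 10 × 5 = 250
  #7: 6 × 5 × 5 = 150
  #8: 4 × 7 × 4 = 112
  #9: 8 × 3 × 8 = 192
Modes with RPN > 38: #1 (126), #3 (48), #5 (80), #6 (250), #7 (150), #8 (112), #9 (192) → 7.

7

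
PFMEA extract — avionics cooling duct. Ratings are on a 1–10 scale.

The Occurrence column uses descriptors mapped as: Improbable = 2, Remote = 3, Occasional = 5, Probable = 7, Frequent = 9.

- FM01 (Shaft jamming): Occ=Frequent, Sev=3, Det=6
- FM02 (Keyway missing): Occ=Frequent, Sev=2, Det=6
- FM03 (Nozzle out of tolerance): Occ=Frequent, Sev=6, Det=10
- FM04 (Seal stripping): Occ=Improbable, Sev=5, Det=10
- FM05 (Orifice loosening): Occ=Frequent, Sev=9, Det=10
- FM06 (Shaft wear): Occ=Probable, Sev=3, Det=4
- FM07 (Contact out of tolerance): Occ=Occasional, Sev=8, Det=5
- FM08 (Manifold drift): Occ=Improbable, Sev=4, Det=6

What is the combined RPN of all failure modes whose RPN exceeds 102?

1820

RPN = Severity × Occurrence × Detection:
  FM01: 3 × 9 × 6 = 162
  FM02: 2 × 9 × 6 = 108
  FM03: 6 × 9 × 10 = 540
  FM04: 5 × 2 × 10 = 100
  FM05: 9 × 9 × 10 = 810
  FM06: 3 × 7 × 4 = 84
  FM07: 8 × 5 × 5 = 200
  FM08: 4 × 2 × 6 = 48
RPN > 102: FM01 (162), FM02 (108), FM03 (540), FM05 (810), FM07 (200).
Sum: 162 + 108 + 540 + 810 + 200 = 1820.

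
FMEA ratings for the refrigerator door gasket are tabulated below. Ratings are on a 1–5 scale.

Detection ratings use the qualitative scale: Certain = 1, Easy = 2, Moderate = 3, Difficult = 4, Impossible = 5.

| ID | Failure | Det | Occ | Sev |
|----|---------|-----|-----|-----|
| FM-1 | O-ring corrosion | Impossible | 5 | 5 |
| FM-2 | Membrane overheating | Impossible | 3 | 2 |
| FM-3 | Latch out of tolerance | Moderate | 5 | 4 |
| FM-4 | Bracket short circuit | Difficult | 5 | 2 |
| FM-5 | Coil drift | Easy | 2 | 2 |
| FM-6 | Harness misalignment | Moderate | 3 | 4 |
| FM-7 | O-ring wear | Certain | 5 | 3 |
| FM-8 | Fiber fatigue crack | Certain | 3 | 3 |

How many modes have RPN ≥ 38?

RPN = Severity × Occurrence × Detection:
  FM-1: 5 × 5 × 5 = 125
  FM-2: 2 × 3 × 5 = 30
  FM-3: 4 × 5 × 3 = 60
  FM-4: 2 × 5 × 4 = 40
  FM-5: 2 × 2 × 2 = 8
  FM-6: 4 × 3 × 3 = 36
  FM-7: 3 × 5 × 1 = 15
  FM-8: 3 × 3 × 1 = 9
Modes with RPN ≥ 38: FM-1 (125), FM-3 (60), FM-4 (40) → 3.

3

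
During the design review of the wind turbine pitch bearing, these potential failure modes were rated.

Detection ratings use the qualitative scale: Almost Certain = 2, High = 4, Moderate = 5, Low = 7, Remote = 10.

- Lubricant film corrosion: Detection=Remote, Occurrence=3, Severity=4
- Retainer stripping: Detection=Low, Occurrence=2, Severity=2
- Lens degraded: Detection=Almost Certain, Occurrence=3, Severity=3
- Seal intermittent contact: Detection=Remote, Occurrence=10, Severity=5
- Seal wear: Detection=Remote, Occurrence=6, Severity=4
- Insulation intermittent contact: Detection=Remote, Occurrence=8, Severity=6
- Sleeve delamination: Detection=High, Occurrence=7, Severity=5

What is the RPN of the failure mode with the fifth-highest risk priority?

RPN = Severity × Occurrence × Detection:
  Lubricant film corrosion: 4 × 3 × 10 = 120
  Retainer stripping: 2 × 2 × 7 = 28
  Lens degraded: 3 × 3 × 2 = 18
  Seal intermittent contact: 5 × 10 × 10 = 500
  Seal wear: 4 × 6 × 10 = 240
  Insulation intermittent contact: 6 × 8 × 10 = 480
  Sleeve delamination: 5 × 7 × 4 = 140
Sorted descending: 500, 480, 240, 140, 120, 28, 18.
The fifth-highest RPN is 120 (Lubricant film corrosion).

120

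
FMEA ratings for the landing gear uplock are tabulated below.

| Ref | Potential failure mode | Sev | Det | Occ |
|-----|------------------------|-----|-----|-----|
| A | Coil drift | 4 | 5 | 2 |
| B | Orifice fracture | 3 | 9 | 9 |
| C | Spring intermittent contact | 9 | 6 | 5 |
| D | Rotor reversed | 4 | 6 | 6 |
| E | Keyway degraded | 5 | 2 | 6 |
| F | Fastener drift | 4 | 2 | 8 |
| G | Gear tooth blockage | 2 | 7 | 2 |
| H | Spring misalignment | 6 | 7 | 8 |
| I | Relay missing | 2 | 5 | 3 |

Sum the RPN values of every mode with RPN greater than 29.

1187

RPN = Severity × Occurrence × Detection:
  A: 4 × 2 × 5 = 40
  B: 3 × 9 × 9 = 243
  C: 9 × 5 × 6 = 270
  D: 4 × 6 × 6 = 144
  E: 5 × 6 × 2 = 60
  F: 4 × 8 × 2 = 64
  G: 2 × 2 × 7 = 28
  H: 6 × 8 × 7 = 336
  I: 2 × 3 × 5 = 30
RPN > 29: A (40), B (243), C (270), D (144), E (60), F (64), H (336), I (30).
Sum: 40 + 243 + 270 + 144 + 60 + 64 + 336 + 30 = 1187.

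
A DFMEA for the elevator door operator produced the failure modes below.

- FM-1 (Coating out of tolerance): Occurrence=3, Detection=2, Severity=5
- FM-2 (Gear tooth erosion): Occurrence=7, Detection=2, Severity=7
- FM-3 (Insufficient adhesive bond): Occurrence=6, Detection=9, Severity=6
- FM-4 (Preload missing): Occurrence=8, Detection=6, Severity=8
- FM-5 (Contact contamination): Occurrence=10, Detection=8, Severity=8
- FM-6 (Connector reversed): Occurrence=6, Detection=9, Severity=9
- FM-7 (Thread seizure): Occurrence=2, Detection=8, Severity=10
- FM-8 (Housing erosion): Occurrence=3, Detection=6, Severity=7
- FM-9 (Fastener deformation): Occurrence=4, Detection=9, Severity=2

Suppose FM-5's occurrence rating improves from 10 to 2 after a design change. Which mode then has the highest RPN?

FM-6

RPN = Severity × Occurrence × Detection:
  FM-1: 5 × 3 × 2 = 30
  FM-2: 7 × 7 × 2 = 98
  FM-3: 6 × 6 × 9 = 324
  FM-4: 8 × 8 × 6 = 384
  FM-5: 8 × 10 × 8 = 640
  FM-6: 9 × 6 × 9 = 486
  FM-7: 10 × 2 × 8 = 160
  FM-8: 7 × 3 × 6 = 126
  FM-9: 2 × 4 × 9 = 72
After action: FM-5 → 8 × 2 × 8 = 128.
Revised RPNs: FM-6=486, FM-4=384, FM-3=324, FM-7=160, FM-5=128, FM-8=126, FM-2=98, FM-9=72, FM-1=30.
Highest is now FM-6 (486).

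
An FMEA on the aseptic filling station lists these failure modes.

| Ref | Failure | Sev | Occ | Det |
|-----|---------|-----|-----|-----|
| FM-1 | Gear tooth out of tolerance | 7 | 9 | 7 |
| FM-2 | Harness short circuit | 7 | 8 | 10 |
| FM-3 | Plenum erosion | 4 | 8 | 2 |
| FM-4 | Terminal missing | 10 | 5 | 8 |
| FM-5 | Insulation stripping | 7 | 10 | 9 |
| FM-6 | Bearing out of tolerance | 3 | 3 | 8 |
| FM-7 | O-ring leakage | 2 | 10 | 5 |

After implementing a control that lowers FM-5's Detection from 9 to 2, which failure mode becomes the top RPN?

RPN = Severity × Occurrence × Detection:
  FM-1: 7 × 9 × 7 = 441
  FM-2: 7 × 8 × 10 = 560
  FM-3: 4 × 8 × 2 = 64
  FM-4: 10 × 5 × 8 = 400
  FM-5: 7 × 10 × 9 = 630
  FM-6: 3 × 3 × 8 = 72
  FM-7: 2 × 10 × 5 = 100
After action: FM-5 → 7 × 10 × 2 = 140.
Revised RPNs: FM-2=560, FM-1=441, FM-4=400, FM-5=140, FM-7=100, FM-6=72, FM-3=64.
Highest is now FM-2 (560).

FM-2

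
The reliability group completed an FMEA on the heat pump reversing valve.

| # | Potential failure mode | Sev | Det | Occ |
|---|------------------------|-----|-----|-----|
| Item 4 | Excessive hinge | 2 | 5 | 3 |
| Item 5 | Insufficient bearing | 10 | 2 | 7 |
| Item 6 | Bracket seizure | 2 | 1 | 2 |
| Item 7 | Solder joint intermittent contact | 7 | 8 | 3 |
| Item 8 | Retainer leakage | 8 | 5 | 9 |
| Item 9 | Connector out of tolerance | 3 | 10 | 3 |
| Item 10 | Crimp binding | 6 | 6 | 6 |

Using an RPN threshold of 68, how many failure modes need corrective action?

5

RPN = Severity × Occurrence × Detection:
  Item 4: 2 × 3 × 5 = 30
  Item 5: 10 × 7 × 2 = 140
  Item 6: 2 × 2 × 1 = 4
  Item 7: 7 × 3 × 8 = 168
  Item 8: 8 × 9 × 5 = 360
  Item 9: 3 × 3 × 10 = 90
  Item 10: 6 × 6 × 6 = 216
Modes with RPN ≥ 68: Item 5 (140), Item 7 (168), Item 8 (360), Item 9 (90), Item 10 (216) → 5.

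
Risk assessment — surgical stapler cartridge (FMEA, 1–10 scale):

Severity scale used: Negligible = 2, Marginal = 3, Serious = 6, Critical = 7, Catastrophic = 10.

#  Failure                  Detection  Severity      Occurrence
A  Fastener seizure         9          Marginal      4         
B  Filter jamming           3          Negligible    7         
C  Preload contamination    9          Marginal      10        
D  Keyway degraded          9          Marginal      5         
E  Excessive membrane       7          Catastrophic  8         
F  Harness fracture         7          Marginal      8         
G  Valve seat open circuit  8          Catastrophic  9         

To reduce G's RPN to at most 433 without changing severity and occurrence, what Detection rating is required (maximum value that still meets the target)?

4

G: S=10, O=9, D=8 → current RPN = 720.
Fixed product = 90. Need 90 × D ≤ 433, so D ≤ 433/90 = 4.81.
Maximum integer Detection rating = 4 (gives RPN 360; D=5 would give 450 > 433).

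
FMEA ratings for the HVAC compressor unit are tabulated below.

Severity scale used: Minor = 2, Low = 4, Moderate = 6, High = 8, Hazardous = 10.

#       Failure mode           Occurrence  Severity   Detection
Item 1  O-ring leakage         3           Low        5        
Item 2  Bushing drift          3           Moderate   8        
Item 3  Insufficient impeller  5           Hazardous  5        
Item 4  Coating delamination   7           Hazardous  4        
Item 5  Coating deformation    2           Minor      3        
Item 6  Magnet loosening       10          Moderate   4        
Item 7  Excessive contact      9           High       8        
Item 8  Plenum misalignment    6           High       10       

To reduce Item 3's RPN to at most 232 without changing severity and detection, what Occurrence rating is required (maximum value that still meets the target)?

Item 3: S=10, O=5, D=5 → current RPN = 250.
Fixed product = 50. Need 50 × O ≤ 232, so O ≤ 232/50 = 4.64.
Maximum integer Occurrence rating = 4 (gives RPN 200; O=5 would give 250 > 232).

4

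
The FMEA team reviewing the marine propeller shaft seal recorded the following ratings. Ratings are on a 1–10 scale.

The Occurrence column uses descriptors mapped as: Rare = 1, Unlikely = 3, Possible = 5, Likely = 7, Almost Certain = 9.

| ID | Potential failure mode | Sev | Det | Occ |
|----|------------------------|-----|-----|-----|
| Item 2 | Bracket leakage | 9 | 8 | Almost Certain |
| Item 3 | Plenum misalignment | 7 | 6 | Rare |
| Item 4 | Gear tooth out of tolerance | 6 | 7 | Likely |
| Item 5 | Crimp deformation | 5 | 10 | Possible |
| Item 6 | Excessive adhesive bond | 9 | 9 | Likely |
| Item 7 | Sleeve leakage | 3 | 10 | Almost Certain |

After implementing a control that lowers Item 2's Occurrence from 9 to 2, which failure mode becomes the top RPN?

Item 6

RPN = Severity × Occurrence × Detection:
  Item 2: 9 × 9 × 8 = 648
  Item 3: 7 × 1 × 6 = 42
  Item 4: 6 × 7 × 7 = 294
  Item 5: 5 × 5 × 10 = 250
  Item 6: 9 × 7 × 9 = 567
  Item 7: 3 × 9 × 10 = 270
After action: Item 2 → 9 × 2 × 8 = 144.
Revised RPNs: Item 6=567, Item 4=294, Item 7=270, Item 5=250, Item 2=144, Item 3=42.
Highest is now Item 6 (567).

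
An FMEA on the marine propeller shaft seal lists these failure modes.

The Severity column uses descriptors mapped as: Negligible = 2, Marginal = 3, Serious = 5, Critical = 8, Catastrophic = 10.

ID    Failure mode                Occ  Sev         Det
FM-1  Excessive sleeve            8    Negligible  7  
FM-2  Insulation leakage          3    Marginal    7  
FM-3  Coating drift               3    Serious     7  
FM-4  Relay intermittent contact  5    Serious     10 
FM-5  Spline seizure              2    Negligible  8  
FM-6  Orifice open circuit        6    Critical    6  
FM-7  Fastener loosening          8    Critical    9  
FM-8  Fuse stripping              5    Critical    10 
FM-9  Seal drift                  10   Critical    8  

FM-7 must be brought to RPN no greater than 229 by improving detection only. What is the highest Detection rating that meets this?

3

FM-7: S=8, O=8, D=9 → current RPN = 576.
Fixed product = 64. Need 64 × D ≤ 229, so D ≤ 229/64 = 3.58.
Maximum integer Detection rating = 3 (gives RPN 192; D=4 would give 256 > 229).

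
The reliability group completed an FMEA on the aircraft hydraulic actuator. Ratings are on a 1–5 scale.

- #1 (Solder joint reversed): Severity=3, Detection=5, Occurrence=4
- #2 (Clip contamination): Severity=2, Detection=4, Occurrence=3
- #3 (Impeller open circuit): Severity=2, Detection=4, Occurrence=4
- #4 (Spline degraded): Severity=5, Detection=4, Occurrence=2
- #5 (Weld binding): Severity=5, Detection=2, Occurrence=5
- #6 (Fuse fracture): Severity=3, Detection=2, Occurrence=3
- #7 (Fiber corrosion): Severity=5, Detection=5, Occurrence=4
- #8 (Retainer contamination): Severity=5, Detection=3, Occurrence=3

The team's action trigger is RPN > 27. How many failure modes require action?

RPN = Severity × Occurrence × Detection:
  #1: 3 × 4 × 5 = 60
  #2: 2 × 3 × 4 = 24
  #3: 2 × 4 × 4 = 32
  #4: 5 × 2 × 4 = 40
  #5: 5 × 5 × 2 = 50
  #6: 3 × 3 × 2 = 18
  #7: 5 × 4 × 5 = 100
  #8: 5 × 3 × 3 = 45
Modes with RPN > 27: #1 (60), #3 (32), #4 (40), #5 (50), #7 (100), #8 (45) → 6.

6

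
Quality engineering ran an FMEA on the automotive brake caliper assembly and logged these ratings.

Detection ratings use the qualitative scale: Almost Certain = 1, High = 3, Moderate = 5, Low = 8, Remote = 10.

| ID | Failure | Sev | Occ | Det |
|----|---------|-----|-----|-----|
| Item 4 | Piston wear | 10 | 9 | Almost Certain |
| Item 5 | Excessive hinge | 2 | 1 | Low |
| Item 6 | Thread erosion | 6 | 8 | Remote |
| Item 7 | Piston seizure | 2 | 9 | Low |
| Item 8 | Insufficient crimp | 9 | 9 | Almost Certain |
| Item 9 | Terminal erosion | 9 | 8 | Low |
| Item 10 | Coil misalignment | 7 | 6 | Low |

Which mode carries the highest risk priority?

RPN = Severity × Occurrence × Detection:
  Item 4: 10 × 9 × 1 = 90
  Item 5: 2 × 1 × 8 = 16
  Item 6: 6 × 8 × 10 = 480
  Item 7: 2 × 9 × 8 = 144
  Item 8: 9 × 9 × 1 = 81
  Item 9: 9 × 8 × 8 = 576
  Item 10: 7 × 6 × 8 = 336
Highest RPN is 576 → Item 9.

Item 9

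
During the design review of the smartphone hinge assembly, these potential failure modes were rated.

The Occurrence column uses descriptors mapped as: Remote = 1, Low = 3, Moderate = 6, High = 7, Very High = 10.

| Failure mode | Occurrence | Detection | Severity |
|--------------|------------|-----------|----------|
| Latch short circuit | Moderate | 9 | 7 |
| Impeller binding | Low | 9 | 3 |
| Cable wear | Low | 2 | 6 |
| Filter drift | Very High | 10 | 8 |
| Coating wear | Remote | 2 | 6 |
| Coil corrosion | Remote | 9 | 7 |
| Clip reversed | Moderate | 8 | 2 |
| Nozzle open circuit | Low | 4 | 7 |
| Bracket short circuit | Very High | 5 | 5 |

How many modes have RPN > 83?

5

RPN = Severity × Occurrence × Detection:
  Latch short circuit: 7 × 6 × 9 = 378
  Impeller binding: 3 × 3 × 9 = 81
  Cable wear: 6 × 3 × 2 = 36
  Filter drift: 8 × 10 × 10 = 800
  Coating wear: 6 × 1 × 2 = 12
  Coil corrosion: 7 × 1 × 9 = 63
  Clip reversed: 2 × 6 × 8 = 96
  Nozzle open circuit: 7 × 3 × 4 = 84
  Bracket short circuit: 5 × 10 × 5 = 250
Modes with RPN > 83: Latch short circuit (378), Filter drift (800), Clip reversed (96), Nozzle open circuit (84), Bracket short circuit (250) → 5.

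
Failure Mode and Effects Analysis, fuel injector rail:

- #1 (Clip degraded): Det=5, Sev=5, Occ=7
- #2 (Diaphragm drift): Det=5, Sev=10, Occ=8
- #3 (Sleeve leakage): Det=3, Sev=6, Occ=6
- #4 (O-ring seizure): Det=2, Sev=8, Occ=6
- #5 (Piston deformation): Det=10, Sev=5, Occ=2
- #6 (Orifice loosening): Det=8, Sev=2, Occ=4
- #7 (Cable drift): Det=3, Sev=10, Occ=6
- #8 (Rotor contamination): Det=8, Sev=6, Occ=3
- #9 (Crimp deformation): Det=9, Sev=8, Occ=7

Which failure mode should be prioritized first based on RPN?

RPN = Severity × Occurrence × Detection:
  #1: 5 × 7 × 5 = 175
  #2: 10 × 8 × 5 = 400
  #3: 6 × 6 × 3 = 108
  #4: 8 × 6 × 2 = 96
  #5: 5 × 2 × 10 = 100
  #6: 2 × 4 × 8 = 64
  #7: 10 × 6 × 3 = 180
  #8: 6 × 3 × 8 = 144
  #9: 8 × 7 × 9 = 504
Highest RPN is 504 → #9.

#9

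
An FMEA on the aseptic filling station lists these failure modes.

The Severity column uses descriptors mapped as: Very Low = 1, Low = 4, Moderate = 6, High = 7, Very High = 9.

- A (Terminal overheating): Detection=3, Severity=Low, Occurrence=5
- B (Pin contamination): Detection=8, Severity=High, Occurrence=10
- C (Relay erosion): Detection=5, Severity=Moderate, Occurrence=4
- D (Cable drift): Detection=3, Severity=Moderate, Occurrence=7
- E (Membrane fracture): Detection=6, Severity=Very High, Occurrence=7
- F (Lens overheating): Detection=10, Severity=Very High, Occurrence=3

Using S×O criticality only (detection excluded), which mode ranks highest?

B

Criticality = Severity × Occurrence:
  A: 4 × 5 = 20
  B: 7 × 10 = 70
  C: 6 × 4 = 24
  D: 6 × 7 = 42
  E: 9 × 7 = 63
  F: 9 × 3 = 27
Highest criticality is 70 → B.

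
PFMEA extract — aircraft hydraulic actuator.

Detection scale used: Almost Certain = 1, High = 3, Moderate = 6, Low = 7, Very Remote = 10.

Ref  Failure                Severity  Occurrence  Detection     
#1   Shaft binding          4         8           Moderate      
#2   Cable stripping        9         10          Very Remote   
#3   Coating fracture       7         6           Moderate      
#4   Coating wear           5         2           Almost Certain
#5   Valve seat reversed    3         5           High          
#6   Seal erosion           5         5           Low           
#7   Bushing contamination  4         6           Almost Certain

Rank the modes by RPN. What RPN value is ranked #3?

192

RPN = Severity × Occurrence × Detection:
  #1: 4 × 8 × 6 = 192
  #2: 9 × 10 × 10 = 900
  #3: 7 × 6 × 6 = 252
  #4: 5 × 2 × 1 = 10
  #5: 3 × 5 × 3 = 45
  #6: 5 × 5 × 7 = 175
  #7: 4 × 6 × 1 = 24
Sorted descending: 900, 252, 192, 175, 45, 24, 10.
The third-highest RPN is 192 (#1).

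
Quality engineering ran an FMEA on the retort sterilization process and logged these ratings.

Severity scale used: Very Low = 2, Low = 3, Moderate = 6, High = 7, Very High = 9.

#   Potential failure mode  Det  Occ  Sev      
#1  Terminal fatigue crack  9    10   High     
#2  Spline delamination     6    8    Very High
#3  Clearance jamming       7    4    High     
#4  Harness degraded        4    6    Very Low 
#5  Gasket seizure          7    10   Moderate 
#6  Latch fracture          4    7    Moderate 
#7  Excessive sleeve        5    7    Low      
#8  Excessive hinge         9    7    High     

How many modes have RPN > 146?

RPN = Severity × Occurrence × Detection:
  #1: 7 × 10 × 9 = 630
  #2: 9 × 8 × 6 = 432
  #3: 7 × 4 × 7 = 196
  #4: 2 × 6 × 4 = 48
  #5: 6 × 10 × 7 = 420
  #6: 6 × 7 × 4 = 168
  #7: 3 × 7 × 5 = 105
  #8: 7 × 7 × 9 = 441
Modes with RPN > 146: #1 (630), #2 (432), #3 (196), #5 (420), #6 (168), #8 (441) → 6.

6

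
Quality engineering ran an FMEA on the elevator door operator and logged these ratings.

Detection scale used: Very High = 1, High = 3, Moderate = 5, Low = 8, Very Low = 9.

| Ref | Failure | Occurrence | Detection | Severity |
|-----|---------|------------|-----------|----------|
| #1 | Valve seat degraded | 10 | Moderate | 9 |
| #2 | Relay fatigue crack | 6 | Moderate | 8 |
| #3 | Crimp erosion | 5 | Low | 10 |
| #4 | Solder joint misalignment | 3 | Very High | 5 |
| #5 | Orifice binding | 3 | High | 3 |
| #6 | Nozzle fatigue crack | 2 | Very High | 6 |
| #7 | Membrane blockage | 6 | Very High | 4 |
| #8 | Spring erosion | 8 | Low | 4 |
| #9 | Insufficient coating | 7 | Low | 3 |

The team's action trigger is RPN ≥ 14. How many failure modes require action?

8

RPN = Severity × Occurrence × Detection:
  #1: 9 × 10 × 5 = 450
  #2: 8 × 6 × 5 = 240
  #3: 10 × 5 × 8 = 400
  #4: 5 × 3 × 1 = 15
  #5: 3 × 3 × 3 = 27
  #6: 6 × 2 × 1 = 12
  #7: 4 × 6 × 1 = 24
  #8: 4 × 8 × 8 = 256
  #9: 3 × 7 × 8 = 168
Modes with RPN ≥ 14: #1 (450), #2 (240), #3 (400), #4 (15), #5 (27), #7 (24), #8 (256), #9 (168) → 8.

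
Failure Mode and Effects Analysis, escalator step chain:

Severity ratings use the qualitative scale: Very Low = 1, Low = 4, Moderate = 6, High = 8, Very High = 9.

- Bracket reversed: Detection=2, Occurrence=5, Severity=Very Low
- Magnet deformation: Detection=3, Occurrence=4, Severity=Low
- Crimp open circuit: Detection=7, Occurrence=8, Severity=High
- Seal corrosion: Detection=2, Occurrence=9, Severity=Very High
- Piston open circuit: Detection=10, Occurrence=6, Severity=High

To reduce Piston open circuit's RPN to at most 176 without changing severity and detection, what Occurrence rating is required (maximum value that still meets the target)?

2

Piston open circuit: S=8, O=6, D=10 → current RPN = 480.
Fixed product = 80. Need 80 × O ≤ 176, so O ≤ 176/80 = 2.20.
Maximum integer Occurrence rating = 2 (gives RPN 160; O=3 would give 240 > 176).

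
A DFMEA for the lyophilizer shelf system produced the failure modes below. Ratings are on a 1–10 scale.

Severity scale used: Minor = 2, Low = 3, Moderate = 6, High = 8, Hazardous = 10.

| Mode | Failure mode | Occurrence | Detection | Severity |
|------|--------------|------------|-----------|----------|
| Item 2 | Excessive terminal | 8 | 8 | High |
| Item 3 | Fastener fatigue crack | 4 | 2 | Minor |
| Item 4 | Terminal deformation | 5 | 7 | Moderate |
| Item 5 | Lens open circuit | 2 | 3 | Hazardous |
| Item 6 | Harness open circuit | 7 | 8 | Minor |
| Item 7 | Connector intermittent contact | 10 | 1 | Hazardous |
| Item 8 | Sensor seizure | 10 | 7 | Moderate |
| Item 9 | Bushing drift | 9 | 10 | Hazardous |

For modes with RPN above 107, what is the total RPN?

2154

RPN = Severity × Occurrence × Detection:
  Item 2: 8 × 8 × 8 = 512
  Item 3: 2 × 4 × 2 = 16
  Item 4: 6 × 5 × 7 = 210
  Item 5: 10 × 2 × 3 = 60
  Item 6: 2 × 7 × 8 = 112
  Item 7: 10 × 10 × 1 = 100
  Item 8: 6 × 10 × 7 = 420
  Item 9: 10 × 9 × 10 = 900
RPN > 107: Item 2 (512), Item 4 (210), Item 6 (112), Item 8 (420), Item 9 (900).
Sum: 512 + 210 + 112 + 420 + 900 = 2154.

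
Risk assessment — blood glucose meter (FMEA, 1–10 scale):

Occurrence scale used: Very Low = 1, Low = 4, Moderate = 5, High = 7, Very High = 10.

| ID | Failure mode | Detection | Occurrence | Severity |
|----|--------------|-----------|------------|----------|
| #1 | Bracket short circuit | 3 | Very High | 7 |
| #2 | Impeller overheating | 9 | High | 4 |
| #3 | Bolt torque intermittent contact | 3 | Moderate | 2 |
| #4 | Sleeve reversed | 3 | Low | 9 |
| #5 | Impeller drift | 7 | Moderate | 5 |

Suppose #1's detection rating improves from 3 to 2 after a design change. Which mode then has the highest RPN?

RPN = Severity × Occurrence × Detection:
  #1: 7 × 10 × 3 = 210
  #2: 4 × 7 × 9 = 252
  #3: 2 × 5 × 3 = 30
  #4: 9 × 4 × 3 = 108
  #5: 5 × 5 × 7 = 175
After action: #1 → 7 × 10 × 2 = 140.
Revised RPNs: #2=252, #5=175, #1=140, #4=108, #3=30.
Highest is now #2 (252).

#2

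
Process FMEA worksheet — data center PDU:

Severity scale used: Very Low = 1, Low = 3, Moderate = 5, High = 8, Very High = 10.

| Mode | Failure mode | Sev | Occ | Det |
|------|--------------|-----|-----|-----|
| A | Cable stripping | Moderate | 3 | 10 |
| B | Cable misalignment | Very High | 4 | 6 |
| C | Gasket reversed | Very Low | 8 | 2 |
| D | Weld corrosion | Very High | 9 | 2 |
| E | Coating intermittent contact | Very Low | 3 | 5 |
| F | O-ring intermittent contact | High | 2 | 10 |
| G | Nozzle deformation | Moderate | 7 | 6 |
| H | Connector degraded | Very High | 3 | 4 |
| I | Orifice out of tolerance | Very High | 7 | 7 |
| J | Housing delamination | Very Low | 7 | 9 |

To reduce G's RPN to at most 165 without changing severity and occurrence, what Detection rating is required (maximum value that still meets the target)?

4

G: S=5, O=7, D=6 → current RPN = 210.
Fixed product = 35. Need 35 × D ≤ 165, so D ≤ 165/35 = 4.71.
Maximum integer Detection rating = 4 (gives RPN 140; D=5 would give 175 > 165).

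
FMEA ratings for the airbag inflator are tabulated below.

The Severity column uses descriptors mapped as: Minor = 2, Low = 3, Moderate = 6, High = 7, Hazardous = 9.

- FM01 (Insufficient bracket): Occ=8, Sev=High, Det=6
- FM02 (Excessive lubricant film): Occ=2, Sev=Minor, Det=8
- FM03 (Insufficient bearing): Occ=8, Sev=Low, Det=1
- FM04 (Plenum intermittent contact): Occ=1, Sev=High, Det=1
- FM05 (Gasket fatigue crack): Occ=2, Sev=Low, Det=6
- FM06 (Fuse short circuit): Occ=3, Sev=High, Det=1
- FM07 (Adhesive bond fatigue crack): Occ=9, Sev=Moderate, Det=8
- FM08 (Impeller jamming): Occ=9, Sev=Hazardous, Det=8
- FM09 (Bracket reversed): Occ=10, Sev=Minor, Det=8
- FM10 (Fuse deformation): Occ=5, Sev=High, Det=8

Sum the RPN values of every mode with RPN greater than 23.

1948

RPN = Severity × Occurrence × Detection:
  FM01: 7 × 8 × 6 = 336
  FM02: 2 × 2 × 8 = 32
  FM03: 3 × 8 × 1 = 24
  FM04: 7 × 1 × 1 = 7
  FM05: 3 × 2 × 6 = 36
  FM06: 7 × 3 × 1 = 21
  FM07: 6 × 9 × 8 = 432
  FM08: 9 × 9 × 8 = 648
  FM09: 2 × 10 × 8 = 160
  FM10: 7 × 5 × 8 = 280
RPN > 23: FM01 (336), FM02 (32), FM03 (24), FM05 (36), FM07 (432), FM08 (648), FM09 (160), FM10 (280).
Sum: 336 + 32 + 24 + 36 + 432 + 648 + 160 + 280 = 1948.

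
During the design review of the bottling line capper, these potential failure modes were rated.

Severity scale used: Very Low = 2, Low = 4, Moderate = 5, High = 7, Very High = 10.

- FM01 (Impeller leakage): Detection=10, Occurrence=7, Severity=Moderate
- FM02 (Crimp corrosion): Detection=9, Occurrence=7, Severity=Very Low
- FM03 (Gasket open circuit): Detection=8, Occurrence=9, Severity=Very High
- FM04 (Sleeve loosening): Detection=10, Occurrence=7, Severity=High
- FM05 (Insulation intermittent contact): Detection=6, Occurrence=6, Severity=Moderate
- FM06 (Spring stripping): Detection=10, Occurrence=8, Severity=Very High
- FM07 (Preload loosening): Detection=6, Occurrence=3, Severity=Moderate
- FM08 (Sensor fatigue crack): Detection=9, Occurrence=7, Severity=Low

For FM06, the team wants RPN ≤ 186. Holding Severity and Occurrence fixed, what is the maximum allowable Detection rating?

FM06: S=10, O=8, D=10 → current RPN = 800.
Fixed product = 80. Need 80 × D ≤ 186, so D ≤ 186/80 = 2.33.
Maximum integer Detection rating = 2 (gives RPN 160; D=3 would give 240 > 186).

2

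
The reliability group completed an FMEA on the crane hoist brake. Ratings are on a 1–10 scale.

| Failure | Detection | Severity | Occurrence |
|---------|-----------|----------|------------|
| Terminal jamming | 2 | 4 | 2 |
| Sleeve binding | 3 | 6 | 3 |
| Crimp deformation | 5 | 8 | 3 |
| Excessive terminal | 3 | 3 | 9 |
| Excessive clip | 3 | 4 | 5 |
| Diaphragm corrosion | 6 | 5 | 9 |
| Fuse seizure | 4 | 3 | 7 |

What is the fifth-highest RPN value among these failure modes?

RPN = Severity × Occurrence × Detection:
  Terminal jamming: 4 × 2 × 2 = 16
  Sleeve binding: 6 × 3 × 3 = 54
  Crimp deformation: 8 × 3 × 5 = 120
  Excessive terminal: 3 × 9 × 3 = 81
  Excessive clip: 4 × 5 × 3 = 60
  Diaphragm corrosion: 5 × 9 × 6 = 270
  Fuse seizure: 3 × 7 × 4 = 84
Sorted descending: 270, 120, 84, 81, 60, 54, 16.
The fifth-highest RPN is 60 (Excessive clip).

60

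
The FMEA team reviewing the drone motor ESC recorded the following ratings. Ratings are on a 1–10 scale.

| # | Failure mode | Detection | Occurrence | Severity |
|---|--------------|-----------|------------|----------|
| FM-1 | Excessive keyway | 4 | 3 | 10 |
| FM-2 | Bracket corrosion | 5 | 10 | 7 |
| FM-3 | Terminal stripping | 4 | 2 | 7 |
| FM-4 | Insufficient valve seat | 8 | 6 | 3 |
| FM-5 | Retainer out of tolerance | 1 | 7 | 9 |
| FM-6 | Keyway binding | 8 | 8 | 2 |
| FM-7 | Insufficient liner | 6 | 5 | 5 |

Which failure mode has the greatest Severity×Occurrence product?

Criticality = Severity × Occurrence:
  FM-1: 10 × 3 = 30
  FM-2: 7 × 10 = 70
  FM-3: 7 × 2 = 14
  FM-4: 3 × 6 = 18
  FM-5: 9 × 7 = 63
  FM-6: 2 × 8 = 16
  FM-7: 5 × 5 = 25
Highest criticality is 70 → FM-2.

FM-2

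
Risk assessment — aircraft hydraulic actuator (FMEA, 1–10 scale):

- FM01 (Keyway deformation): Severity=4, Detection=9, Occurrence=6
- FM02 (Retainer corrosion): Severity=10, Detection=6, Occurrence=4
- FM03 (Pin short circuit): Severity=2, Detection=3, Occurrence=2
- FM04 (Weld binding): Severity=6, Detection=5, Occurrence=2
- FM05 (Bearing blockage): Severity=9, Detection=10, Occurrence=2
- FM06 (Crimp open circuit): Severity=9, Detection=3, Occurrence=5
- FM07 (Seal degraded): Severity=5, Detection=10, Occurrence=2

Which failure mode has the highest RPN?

FM02

RPN = Severity × Occurrence × Detection:
  FM01: 4 × 6 × 9 = 216
  FM02: 10 × 4 × 6 = 240
  FM03: 2 × 2 × 3 = 12
  FM04: 6 × 2 × 5 = 60
  FM05: 9 × 2 × 10 = 180
  FM06: 9 × 5 × 3 = 135
  FM07: 5 × 2 × 10 = 100
Highest RPN is 240 → FM02.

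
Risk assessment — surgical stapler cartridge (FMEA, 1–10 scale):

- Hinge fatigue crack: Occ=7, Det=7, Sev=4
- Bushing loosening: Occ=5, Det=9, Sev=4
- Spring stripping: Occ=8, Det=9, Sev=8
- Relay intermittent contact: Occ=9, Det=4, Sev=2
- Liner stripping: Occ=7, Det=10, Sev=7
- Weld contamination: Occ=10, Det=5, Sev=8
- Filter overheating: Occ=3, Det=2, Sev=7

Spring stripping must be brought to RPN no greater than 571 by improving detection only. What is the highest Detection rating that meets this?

8

Spring stripping: S=8, O=8, D=9 → current RPN = 576.
Fixed product = 64. Need 64 × D ≤ 571, so D ≤ 571/64 = 8.92.
Maximum integer Detection rating = 8 (gives RPN 512; D=9 would give 576 > 571).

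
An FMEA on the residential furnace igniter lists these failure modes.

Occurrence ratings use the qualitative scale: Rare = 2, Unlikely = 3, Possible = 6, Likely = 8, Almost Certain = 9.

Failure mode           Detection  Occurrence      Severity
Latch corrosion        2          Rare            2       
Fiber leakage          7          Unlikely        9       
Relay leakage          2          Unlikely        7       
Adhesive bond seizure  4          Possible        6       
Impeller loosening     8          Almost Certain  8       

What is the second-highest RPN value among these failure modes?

189

RPN = Severity × Occurrence × Detection:
  Latch corrosion: 2 × 2 × 2 = 8
  Fiber leakage: 9 × 3 × 7 = 189
  Relay leakage: 7 × 3 × 2 = 42
  Adhesive bond seizure: 6 × 6 × 4 = 144
  Impeller loosening: 8 × 9 × 8 = 576
Sorted descending: 576, 189, 144, 42, 8.
The second-highest RPN is 189 (Fiber leakage).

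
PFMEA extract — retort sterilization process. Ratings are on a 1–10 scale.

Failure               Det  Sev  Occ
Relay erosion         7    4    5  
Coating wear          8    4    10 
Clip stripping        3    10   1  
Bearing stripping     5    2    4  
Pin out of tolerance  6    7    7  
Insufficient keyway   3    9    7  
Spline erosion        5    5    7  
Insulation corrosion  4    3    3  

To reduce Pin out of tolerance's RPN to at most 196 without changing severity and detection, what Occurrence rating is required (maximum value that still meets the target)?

4

Pin out of tolerance: S=7, O=7, D=6 → current RPN = 294.
Fixed product = 42. Need 42 × O ≤ 196, so O ≤ 196/42 = 4.67.
Maximum integer Occurrence rating = 4 (gives RPN 168; O=5 would give 210 > 196).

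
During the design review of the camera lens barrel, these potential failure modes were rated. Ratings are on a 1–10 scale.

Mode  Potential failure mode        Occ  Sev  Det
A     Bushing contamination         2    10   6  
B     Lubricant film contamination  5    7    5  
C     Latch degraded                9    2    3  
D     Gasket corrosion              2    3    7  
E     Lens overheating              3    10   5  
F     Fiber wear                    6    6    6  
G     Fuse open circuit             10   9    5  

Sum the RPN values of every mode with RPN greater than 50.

1165

RPN = Severity × Occurrence × Detection:
  A: 10 × 2 × 6 = 120
  B: 7 × 5 × 5 = 175
  C: 2 × 9 × 3 = 54
  D: 3 × 2 × 7 = 42
  E: 10 × 3 × 5 = 150
  F: 6 × 6 × 6 = 216
  G: 9 × 10 × 5 = 450
RPN > 50: A (120), B (175), C (54), E (150), F (216), G (450).
Sum: 120 + 175 + 54 + 150 + 216 + 450 = 1165.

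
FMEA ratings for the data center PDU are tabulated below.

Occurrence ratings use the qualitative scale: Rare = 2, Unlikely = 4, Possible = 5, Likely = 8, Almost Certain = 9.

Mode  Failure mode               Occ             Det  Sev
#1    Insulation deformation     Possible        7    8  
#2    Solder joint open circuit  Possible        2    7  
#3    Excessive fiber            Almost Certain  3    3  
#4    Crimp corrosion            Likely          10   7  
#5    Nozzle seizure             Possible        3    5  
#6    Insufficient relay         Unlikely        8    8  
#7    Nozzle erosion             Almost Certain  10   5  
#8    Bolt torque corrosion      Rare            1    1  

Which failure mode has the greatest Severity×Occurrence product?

Criticality = Severity × Occurrence:
  #1: 8 × 5 = 40
  #2: 7 × 5 = 35
  #3: 3 × 9 = 27
  #4: 7 × 8 = 56
  #5: 5 × 5 = 25
  #6: 8 × 4 = 32
  #7: 5 × 9 = 45
  #8: 1 × 2 = 2
Highest criticality is 56 → #4.

#4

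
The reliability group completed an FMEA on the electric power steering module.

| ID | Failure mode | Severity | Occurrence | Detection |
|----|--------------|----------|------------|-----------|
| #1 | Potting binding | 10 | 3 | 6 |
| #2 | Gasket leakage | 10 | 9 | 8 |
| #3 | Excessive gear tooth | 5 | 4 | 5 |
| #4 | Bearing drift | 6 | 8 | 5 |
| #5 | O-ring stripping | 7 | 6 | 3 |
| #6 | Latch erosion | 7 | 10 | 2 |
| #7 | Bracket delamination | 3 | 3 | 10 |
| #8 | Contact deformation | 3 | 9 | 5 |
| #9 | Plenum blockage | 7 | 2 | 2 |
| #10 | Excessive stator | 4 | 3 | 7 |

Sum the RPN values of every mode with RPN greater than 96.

1641

RPN = Severity × Occurrence × Detection:
  #1: 10 × 3 × 6 = 180
  #2: 10 × 9 × 8 = 720
  #3: 5 × 4 × 5 = 100
  #4: 6 × 8 × 5 = 240
  #5: 7 × 6 × 3 = 126
  #6: 7 × 10 × 2 = 140
  #7: 3 × 3 × 10 = 90
  #8: 3 × 9 × 5 = 135
  #9: 7 × 2 × 2 = 28
  #10: 4 × 3 × 7 = 84
RPN > 96: #1 (180), #2 (720), #3 (100), #4 (240), #5 (126), #6 (140), #8 (135).
Sum: 180 + 720 + 100 + 240 + 126 + 140 + 135 = 1641.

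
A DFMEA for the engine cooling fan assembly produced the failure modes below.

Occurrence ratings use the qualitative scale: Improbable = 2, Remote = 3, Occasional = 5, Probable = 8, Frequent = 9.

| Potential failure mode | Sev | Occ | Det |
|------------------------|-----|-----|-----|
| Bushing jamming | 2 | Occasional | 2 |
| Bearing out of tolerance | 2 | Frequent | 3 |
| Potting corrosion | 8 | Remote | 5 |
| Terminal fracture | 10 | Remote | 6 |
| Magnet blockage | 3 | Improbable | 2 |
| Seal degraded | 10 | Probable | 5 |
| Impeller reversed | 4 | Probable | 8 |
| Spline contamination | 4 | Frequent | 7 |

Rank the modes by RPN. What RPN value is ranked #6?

RPN = Severity × Occurrence × Detection:
  Bushing jamming: 2 × 5 × 2 = 20
  Bearing out of tolerance: 2 × 9 × 3 = 54
  Potting corrosion: 8 × 3 × 5 = 120
  Terminal fracture: 10 × 3 × 6 = 180
  Magnet blockage: 3 × 2 × 2 = 12
  Seal degraded: 10 × 8 × 5 = 400
  Impeller reversed: 4 × 8 × 8 = 256
  Spline contamination: 4 × 9 × 7 = 252
Sorted descending: 400, 256, 252, 180, 120, 54, 20, 12.
The sixth-highest RPN is 54 (Bearing out of tolerance).

54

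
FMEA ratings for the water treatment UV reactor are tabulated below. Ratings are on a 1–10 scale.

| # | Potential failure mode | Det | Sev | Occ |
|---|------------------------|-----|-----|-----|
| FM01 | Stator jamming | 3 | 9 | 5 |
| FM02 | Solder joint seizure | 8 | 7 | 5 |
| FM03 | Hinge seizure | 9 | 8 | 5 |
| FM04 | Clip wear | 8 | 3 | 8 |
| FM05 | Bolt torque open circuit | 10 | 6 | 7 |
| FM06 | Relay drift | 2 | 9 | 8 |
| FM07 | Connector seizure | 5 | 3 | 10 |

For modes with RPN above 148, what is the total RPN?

1402

RPN = Severity × Occurrence × Detection:
  FM01: 9 × 5 × 3 = 135
  FM02: 7 × 5 × 8 = 280
  FM03: 8 × 5 × 9 = 360
  FM04: 3 × 8 × 8 = 192
  FM05: 6 × 7 × 10 = 420
  FM06: 9 × 8 × 2 = 144
  FM07: 3 × 10 × 5 = 150
RPN > 148: FM02 (280), FM03 (360), FM04 (192), FM05 (420), FM07 (150).
Sum: 280 + 360 + 192 + 420 + 150 = 1402.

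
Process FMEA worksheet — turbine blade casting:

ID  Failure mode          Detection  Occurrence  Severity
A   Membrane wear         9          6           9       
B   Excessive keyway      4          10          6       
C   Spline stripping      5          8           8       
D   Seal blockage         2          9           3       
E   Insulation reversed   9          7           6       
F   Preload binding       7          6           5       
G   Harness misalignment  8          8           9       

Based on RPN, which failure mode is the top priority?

G

RPN = Severity × Occurrence × Detection:
  A: 9 × 6 × 9 = 486
  B: 6 × 10 × 4 = 240
  C: 8 × 8 × 5 = 320
  D: 3 × 9 × 2 = 54
  E: 6 × 7 × 9 = 378
  F: 5 × 6 × 7 = 210
  G: 9 × 8 × 8 = 576
Highest RPN is 576 → G.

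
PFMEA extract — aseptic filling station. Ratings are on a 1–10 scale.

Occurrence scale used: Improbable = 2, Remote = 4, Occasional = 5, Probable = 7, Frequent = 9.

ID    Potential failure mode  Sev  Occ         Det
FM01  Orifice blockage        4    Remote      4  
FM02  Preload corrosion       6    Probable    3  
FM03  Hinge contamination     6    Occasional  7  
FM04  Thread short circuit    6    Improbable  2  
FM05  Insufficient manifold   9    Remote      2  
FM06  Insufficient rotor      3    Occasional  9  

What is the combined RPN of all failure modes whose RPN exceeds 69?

RPN = Severity × Occurrence × Detection:
  FM01: 4 × 4 × 4 = 64
  FM02: 6 × 7 × 3 = 126
  FM03: 6 × 5 × 7 = 210
  FM04: 6 × 2 × 2 = 24
  FM05: 9 × 4 × 2 = 72
  FM06: 3 × 5 × 9 = 135
RPN > 69: FM02 (126), FM03 (210), FM05 (72), FM06 (135).
Sum: 126 + 210 + 72 + 135 = 543.

543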